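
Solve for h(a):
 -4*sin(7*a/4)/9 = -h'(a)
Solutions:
 h(a) = C1 - 16*cos(7*a/4)/63


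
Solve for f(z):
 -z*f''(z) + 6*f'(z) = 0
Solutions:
 f(z) = C1 + C2*z^7


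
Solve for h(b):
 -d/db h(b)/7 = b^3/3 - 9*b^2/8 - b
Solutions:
 h(b) = C1 - 7*b^4/12 + 21*b^3/8 + 7*b^2/2


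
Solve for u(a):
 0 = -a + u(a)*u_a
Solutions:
 u(a) = -sqrt(C1 + a^2)
 u(a) = sqrt(C1 + a^2)


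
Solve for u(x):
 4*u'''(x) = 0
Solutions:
 u(x) = C1 + C2*x + C3*x^2


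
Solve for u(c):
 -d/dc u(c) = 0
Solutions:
 u(c) = C1


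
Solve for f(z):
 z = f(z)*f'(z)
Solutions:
 f(z) = -sqrt(C1 + z^2)
 f(z) = sqrt(C1 + z^2)


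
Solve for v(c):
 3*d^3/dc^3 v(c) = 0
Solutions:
 v(c) = C1 + C2*c + C3*c^2


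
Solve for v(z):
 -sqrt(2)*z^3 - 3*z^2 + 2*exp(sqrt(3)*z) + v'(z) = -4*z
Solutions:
 v(z) = C1 + sqrt(2)*z^4/4 + z^3 - 2*z^2 - 2*sqrt(3)*exp(sqrt(3)*z)/3


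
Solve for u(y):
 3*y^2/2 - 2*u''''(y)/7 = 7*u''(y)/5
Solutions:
 u(y) = C1 + C2*y + C3*sin(7*sqrt(10)*y/10) + C4*cos(7*sqrt(10)*y/10) + 5*y^4/56 - 75*y^2/343


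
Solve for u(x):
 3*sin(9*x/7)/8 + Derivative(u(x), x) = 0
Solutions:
 u(x) = C1 + 7*cos(9*x/7)/24


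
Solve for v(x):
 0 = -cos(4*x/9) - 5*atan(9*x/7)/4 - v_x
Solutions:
 v(x) = C1 - 5*x*atan(9*x/7)/4 + 35*log(81*x^2 + 49)/72 - 9*sin(4*x/9)/4


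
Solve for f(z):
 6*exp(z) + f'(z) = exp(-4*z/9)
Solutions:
 f(z) = C1 - 6*exp(z) - 9*exp(-4*z/9)/4


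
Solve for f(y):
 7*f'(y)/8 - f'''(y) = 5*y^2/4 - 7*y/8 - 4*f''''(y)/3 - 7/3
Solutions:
 f(y) = C1 + C2*exp(y*((sqrt(399) + 20)^(-1/3) + 2 + (sqrt(399) + 20)^(1/3))/8)*sin(sqrt(3)*y*(-(sqrt(399) + 20)^(1/3) + (sqrt(399) + 20)^(-1/3))/8) + C3*exp(y*((sqrt(399) + 20)^(-1/3) + 2 + (sqrt(399) + 20)^(1/3))/8)*cos(sqrt(3)*y*(-(sqrt(399) + 20)^(1/3) + (sqrt(399) + 20)^(-1/3))/8) + C4*exp(y*(-(sqrt(399) + 20)^(1/3) - 1/(sqrt(399) + 20)^(1/3) + 1)/4) + 10*y^3/21 - y^2/2 + 88*y/147


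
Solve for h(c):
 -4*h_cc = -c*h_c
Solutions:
 h(c) = C1 + C2*erfi(sqrt(2)*c/4)


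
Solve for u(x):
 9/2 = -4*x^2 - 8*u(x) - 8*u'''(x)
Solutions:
 u(x) = C3*exp(-x) - x^2/2 + (C1*sin(sqrt(3)*x/2) + C2*cos(sqrt(3)*x/2))*exp(x/2) - 9/16


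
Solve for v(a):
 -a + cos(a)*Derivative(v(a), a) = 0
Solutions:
 v(a) = C1 + Integral(a/cos(a), a)


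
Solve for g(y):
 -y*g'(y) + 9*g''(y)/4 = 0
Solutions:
 g(y) = C1 + C2*erfi(sqrt(2)*y/3)


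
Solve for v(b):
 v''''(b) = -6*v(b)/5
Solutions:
 v(b) = (C1*sin(10^(3/4)*3^(1/4)*b/10) + C2*cos(10^(3/4)*3^(1/4)*b/10))*exp(-10^(3/4)*3^(1/4)*b/10) + (C3*sin(10^(3/4)*3^(1/4)*b/10) + C4*cos(10^(3/4)*3^(1/4)*b/10))*exp(10^(3/4)*3^(1/4)*b/10)


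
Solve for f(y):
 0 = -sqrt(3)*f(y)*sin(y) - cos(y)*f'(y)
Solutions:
 f(y) = C1*cos(y)^(sqrt(3))


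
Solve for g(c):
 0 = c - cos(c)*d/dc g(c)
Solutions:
 g(c) = C1 + Integral(c/cos(c), c)


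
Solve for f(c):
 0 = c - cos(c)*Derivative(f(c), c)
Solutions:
 f(c) = C1 + Integral(c/cos(c), c)


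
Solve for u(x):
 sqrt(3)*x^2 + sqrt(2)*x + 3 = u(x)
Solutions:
 u(x) = sqrt(3)*x^2 + sqrt(2)*x + 3


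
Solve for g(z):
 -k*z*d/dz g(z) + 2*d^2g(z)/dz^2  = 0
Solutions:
 g(z) = Piecewise((-sqrt(pi)*C1*erf(z*sqrt(-k)/2)/sqrt(-k) - C2, (k > 0) | (k < 0)), (-C1*z - C2, True))


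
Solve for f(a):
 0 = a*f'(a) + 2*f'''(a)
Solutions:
 f(a) = C1 + Integral(C2*airyai(-2^(2/3)*a/2) + C3*airybi(-2^(2/3)*a/2), a)


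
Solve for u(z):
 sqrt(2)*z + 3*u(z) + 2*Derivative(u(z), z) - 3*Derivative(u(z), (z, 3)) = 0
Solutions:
 u(z) = C1*exp(-2^(1/3)*z*(4/(sqrt(697) + 27)^(1/3) + 2^(1/3)*(sqrt(697) + 27)^(1/3))/12)*sin(2^(1/3)*sqrt(3)*z*(-2^(1/3)*(sqrt(697) + 27)^(1/3) + 4/(sqrt(697) + 27)^(1/3))/12) + C2*exp(-2^(1/3)*z*(4/(sqrt(697) + 27)^(1/3) + 2^(1/3)*(sqrt(697) + 27)^(1/3))/12)*cos(2^(1/3)*sqrt(3)*z*(-2^(1/3)*(sqrt(697) + 27)^(1/3) + 4/(sqrt(697) + 27)^(1/3))/12) + C3*exp(2^(1/3)*z*(4/(sqrt(697) + 27)^(1/3) + 2^(1/3)*(sqrt(697) + 27)^(1/3))/6) - sqrt(2)*z/3 + 2*sqrt(2)/9


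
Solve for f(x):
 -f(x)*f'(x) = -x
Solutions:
 f(x) = -sqrt(C1 + x^2)
 f(x) = sqrt(C1 + x^2)


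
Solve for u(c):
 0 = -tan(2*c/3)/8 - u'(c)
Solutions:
 u(c) = C1 + 3*log(cos(2*c/3))/16


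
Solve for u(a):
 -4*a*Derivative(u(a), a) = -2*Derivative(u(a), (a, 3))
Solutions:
 u(a) = C1 + Integral(C2*airyai(2^(1/3)*a) + C3*airybi(2^(1/3)*a), a)


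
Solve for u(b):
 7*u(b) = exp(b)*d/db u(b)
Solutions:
 u(b) = C1*exp(-7*exp(-b))


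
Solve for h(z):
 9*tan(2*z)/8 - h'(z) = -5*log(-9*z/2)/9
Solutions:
 h(z) = C1 + 5*z*log(-z)/9 - 5*z/9 - 5*z*log(2)/9 + 10*z*log(3)/9 - 9*log(cos(2*z))/16


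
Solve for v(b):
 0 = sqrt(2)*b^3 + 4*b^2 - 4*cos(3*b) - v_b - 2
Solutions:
 v(b) = C1 + sqrt(2)*b^4/4 + 4*b^3/3 - 2*b - 4*sin(3*b)/3


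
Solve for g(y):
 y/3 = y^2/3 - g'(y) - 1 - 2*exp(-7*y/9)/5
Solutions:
 g(y) = C1 + y^3/9 - y^2/6 - y + 18*exp(-7*y/9)/35


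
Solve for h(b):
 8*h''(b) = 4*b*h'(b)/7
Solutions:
 h(b) = C1 + C2*erfi(sqrt(7)*b/14)


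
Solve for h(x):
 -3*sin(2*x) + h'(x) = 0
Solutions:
 h(x) = C1 - 3*cos(2*x)/2


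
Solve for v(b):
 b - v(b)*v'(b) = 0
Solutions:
 v(b) = -sqrt(C1 + b^2)
 v(b) = sqrt(C1 + b^2)


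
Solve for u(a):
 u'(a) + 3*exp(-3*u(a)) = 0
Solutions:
 u(a) = log(C1 - 9*a)/3
 u(a) = log((-3^(1/3) - 3^(5/6)*I)*(C1 - 3*a)^(1/3)/2)
 u(a) = log((-3^(1/3) + 3^(5/6)*I)*(C1 - 3*a)^(1/3)/2)


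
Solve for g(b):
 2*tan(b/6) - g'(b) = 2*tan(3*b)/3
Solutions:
 g(b) = C1 - 12*log(cos(b/6)) + 2*log(cos(3*b))/9


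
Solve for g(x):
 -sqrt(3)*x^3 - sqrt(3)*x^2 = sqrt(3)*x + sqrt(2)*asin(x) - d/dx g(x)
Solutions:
 g(x) = C1 + sqrt(3)*x^4/4 + sqrt(3)*x^3/3 + sqrt(3)*x^2/2 + sqrt(2)*(x*asin(x) + sqrt(1 - x^2))


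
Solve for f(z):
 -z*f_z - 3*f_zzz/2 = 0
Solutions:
 f(z) = C1 + Integral(C2*airyai(-2^(1/3)*3^(2/3)*z/3) + C3*airybi(-2^(1/3)*3^(2/3)*z/3), z)


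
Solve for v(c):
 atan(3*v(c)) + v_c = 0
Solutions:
 Integral(1/atan(3*_y), (_y, v(c))) = C1 - c


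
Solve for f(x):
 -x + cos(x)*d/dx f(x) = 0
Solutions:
 f(x) = C1 + Integral(x/cos(x), x)


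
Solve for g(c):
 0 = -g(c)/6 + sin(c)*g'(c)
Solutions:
 g(c) = C1*(cos(c) - 1)^(1/12)/(cos(c) + 1)^(1/12)


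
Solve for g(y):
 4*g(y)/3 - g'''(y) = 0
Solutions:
 g(y) = C3*exp(6^(2/3)*y/3) + (C1*sin(2^(2/3)*3^(1/6)*y/2) + C2*cos(2^(2/3)*3^(1/6)*y/2))*exp(-6^(2/3)*y/6)


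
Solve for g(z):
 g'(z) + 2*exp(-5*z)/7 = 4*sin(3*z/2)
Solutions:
 g(z) = C1 - 8*cos(3*z/2)/3 + 2*exp(-5*z)/35


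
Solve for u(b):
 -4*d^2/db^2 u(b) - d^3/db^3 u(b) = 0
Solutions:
 u(b) = C1 + C2*b + C3*exp(-4*b)


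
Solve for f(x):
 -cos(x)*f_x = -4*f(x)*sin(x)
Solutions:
 f(x) = C1/cos(x)^4


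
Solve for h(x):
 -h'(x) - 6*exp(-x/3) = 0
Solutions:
 h(x) = C1 + 18*exp(-x/3)


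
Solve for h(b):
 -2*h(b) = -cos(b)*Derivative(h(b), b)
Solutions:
 h(b) = C1*(sin(b) + 1)/(sin(b) - 1)


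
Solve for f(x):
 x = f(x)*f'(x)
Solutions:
 f(x) = -sqrt(C1 + x^2)
 f(x) = sqrt(C1 + x^2)


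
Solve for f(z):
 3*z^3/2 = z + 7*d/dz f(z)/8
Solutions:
 f(z) = C1 + 3*z^4/7 - 4*z^2/7


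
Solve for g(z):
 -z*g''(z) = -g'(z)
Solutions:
 g(z) = C1 + C2*z^2


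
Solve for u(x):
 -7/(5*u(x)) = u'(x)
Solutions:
 u(x) = -sqrt(C1 - 70*x)/5
 u(x) = sqrt(C1 - 70*x)/5


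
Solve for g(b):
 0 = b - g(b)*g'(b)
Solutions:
 g(b) = -sqrt(C1 + b^2)
 g(b) = sqrt(C1 + b^2)


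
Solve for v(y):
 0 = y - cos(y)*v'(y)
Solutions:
 v(y) = C1 + Integral(y/cos(y), y)


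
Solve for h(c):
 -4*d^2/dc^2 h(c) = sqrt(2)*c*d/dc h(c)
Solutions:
 h(c) = C1 + C2*erf(2^(3/4)*c/4)


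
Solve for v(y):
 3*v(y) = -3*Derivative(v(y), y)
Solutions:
 v(y) = C1*exp(-y)


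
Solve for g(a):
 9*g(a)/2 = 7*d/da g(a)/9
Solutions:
 g(a) = C1*exp(81*a/14)


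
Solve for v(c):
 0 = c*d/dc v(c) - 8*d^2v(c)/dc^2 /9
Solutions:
 v(c) = C1 + C2*erfi(3*c/4)


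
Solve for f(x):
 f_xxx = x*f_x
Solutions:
 f(x) = C1 + Integral(C2*airyai(x) + C3*airybi(x), x)


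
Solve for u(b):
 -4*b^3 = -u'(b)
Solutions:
 u(b) = C1 + b^4


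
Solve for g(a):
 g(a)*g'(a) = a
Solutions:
 g(a) = -sqrt(C1 + a^2)
 g(a) = sqrt(C1 + a^2)


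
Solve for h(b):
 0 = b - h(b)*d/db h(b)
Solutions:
 h(b) = -sqrt(C1 + b^2)
 h(b) = sqrt(C1 + b^2)


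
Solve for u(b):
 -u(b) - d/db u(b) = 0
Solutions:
 u(b) = C1*exp(-b)


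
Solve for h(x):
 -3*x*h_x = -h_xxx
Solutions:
 h(x) = C1 + Integral(C2*airyai(3^(1/3)*x) + C3*airybi(3^(1/3)*x), x)


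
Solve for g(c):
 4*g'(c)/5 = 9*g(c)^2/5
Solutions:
 g(c) = -4/(C1 + 9*c)


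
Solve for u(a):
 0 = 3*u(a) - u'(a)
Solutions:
 u(a) = C1*exp(3*a)


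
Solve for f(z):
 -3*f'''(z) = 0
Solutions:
 f(z) = C1 + C2*z + C3*z^2


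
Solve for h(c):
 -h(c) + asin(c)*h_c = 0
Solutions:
 h(c) = C1*exp(Integral(1/asin(c), c))


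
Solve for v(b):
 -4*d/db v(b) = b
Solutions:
 v(b) = C1 - b^2/8


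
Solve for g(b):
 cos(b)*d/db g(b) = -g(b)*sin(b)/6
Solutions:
 g(b) = C1*cos(b)^(1/6)


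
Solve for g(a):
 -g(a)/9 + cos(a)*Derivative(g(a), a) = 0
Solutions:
 g(a) = C1*(sin(a) + 1)^(1/18)/(sin(a) - 1)^(1/18)


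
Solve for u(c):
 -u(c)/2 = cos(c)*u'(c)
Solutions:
 u(c) = C1*(sin(c) - 1)^(1/4)/(sin(c) + 1)^(1/4)


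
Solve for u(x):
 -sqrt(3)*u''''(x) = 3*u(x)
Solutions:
 u(x) = (C1*sin(sqrt(2)*3^(1/8)*x/2) + C2*cos(sqrt(2)*3^(1/8)*x/2))*exp(-sqrt(2)*3^(1/8)*x/2) + (C3*sin(sqrt(2)*3^(1/8)*x/2) + C4*cos(sqrt(2)*3^(1/8)*x/2))*exp(sqrt(2)*3^(1/8)*x/2)


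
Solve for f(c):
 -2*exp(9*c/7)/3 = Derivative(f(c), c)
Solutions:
 f(c) = C1 - 14*exp(9*c/7)/27


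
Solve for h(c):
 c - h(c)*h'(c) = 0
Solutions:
 h(c) = -sqrt(C1 + c^2)
 h(c) = sqrt(C1 + c^2)


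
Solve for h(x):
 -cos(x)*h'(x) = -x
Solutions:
 h(x) = C1 + Integral(x/cos(x), x)


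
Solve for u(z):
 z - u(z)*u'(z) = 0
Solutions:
 u(z) = -sqrt(C1 + z^2)
 u(z) = sqrt(C1 + z^2)


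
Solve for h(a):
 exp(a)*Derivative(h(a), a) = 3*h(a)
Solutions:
 h(a) = C1*exp(-3*exp(-a))


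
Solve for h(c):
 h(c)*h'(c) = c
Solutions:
 h(c) = -sqrt(C1 + c^2)
 h(c) = sqrt(C1 + c^2)


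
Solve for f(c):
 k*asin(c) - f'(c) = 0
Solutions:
 f(c) = C1 + k*(c*asin(c) + sqrt(1 - c^2))


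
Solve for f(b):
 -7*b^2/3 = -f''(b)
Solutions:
 f(b) = C1 + C2*b + 7*b^4/36


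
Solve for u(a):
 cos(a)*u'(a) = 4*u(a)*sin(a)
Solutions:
 u(a) = C1/cos(a)^4


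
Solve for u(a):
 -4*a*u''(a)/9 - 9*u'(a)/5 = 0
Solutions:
 u(a) = C1 + C2/a^(61/20)


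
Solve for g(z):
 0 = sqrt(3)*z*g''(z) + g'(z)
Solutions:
 g(z) = C1 + C2*z^(1 - sqrt(3)/3)


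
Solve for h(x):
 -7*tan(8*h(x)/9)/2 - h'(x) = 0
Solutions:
 h(x) = -9*asin(C1*exp(-28*x/9))/8 + 9*pi/8
 h(x) = 9*asin(C1*exp(-28*x/9))/8


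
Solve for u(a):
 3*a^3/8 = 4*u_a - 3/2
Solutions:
 u(a) = C1 + 3*a^4/128 + 3*a/8


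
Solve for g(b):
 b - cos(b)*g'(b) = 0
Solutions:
 g(b) = C1 + Integral(b/cos(b), b)


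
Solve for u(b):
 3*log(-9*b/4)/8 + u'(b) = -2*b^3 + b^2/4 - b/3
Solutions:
 u(b) = C1 - b^4/2 + b^3/12 - b^2/6 - 3*b*log(-b)/8 + 3*b*(-2*log(3) + 1 + 2*log(2))/8


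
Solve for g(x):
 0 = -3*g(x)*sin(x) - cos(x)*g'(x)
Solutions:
 g(x) = C1*cos(x)^3


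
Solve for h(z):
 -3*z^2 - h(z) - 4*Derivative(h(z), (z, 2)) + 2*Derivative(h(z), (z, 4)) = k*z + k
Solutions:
 h(z) = C1*exp(-z*sqrt(1 + sqrt(6)/2)) + C2*exp(z*sqrt(1 + sqrt(6)/2)) + C3*sin(z*sqrt(-1 + sqrt(6)/2)) + C4*cos(z*sqrt(-1 + sqrt(6)/2)) - k*z - k - 3*z^2 + 24


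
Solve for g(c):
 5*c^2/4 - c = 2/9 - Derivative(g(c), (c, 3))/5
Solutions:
 g(c) = C1 + C2*c + C3*c^2 - 5*c^5/48 + 5*c^4/24 + 5*c^3/27


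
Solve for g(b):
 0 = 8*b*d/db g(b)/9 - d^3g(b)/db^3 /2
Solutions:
 g(b) = C1 + Integral(C2*airyai(2*6^(1/3)*b/3) + C3*airybi(2*6^(1/3)*b/3), b)


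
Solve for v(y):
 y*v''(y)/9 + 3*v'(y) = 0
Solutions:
 v(y) = C1 + C2/y^26


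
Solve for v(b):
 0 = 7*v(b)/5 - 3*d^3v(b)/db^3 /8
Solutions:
 v(b) = C3*exp(2*15^(2/3)*7^(1/3)*b/15) + (C1*sin(3^(1/6)*5^(2/3)*7^(1/3)*b/5) + C2*cos(3^(1/6)*5^(2/3)*7^(1/3)*b/5))*exp(-15^(2/3)*7^(1/3)*b/15)


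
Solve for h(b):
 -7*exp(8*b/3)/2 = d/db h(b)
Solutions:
 h(b) = C1 - 21*exp(8*b/3)/16


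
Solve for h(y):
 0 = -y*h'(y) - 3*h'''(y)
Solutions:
 h(y) = C1 + Integral(C2*airyai(-3^(2/3)*y/3) + C3*airybi(-3^(2/3)*y/3), y)


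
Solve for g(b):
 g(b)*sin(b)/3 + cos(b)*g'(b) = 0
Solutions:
 g(b) = C1*cos(b)^(1/3)


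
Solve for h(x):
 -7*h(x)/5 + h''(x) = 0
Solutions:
 h(x) = C1*exp(-sqrt(35)*x/5) + C2*exp(sqrt(35)*x/5)


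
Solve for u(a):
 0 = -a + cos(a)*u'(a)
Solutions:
 u(a) = C1 + Integral(a/cos(a), a)


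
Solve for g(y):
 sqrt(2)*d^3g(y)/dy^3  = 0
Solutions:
 g(y) = C1 + C2*y + C3*y^2


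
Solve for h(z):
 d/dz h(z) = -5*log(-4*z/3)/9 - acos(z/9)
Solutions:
 h(z) = C1 - 5*z*log(-z)/9 - z*acos(z/9) - 10*z*log(2)/9 + 5*z/9 + 5*z*log(3)/9 + sqrt(81 - z^2)


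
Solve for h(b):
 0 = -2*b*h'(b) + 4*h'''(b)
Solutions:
 h(b) = C1 + Integral(C2*airyai(2^(2/3)*b/2) + C3*airybi(2^(2/3)*b/2), b)


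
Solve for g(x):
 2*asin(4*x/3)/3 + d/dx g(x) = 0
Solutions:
 g(x) = C1 - 2*x*asin(4*x/3)/3 - sqrt(9 - 16*x^2)/6


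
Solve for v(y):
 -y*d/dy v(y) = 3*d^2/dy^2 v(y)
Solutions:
 v(y) = C1 + C2*erf(sqrt(6)*y/6)


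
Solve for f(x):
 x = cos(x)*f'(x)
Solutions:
 f(x) = C1 + Integral(x/cos(x), x)


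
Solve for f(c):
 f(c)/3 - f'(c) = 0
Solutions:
 f(c) = C1*exp(c/3)


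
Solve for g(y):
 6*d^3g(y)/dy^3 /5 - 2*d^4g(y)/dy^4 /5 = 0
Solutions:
 g(y) = C1 + C2*y + C3*y^2 + C4*exp(3*y)


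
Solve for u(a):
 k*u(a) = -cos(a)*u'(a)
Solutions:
 u(a) = C1*exp(k*(log(sin(a) - 1) - log(sin(a) + 1))/2)


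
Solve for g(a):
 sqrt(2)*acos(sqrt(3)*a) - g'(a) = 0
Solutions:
 g(a) = C1 + sqrt(2)*(a*acos(sqrt(3)*a) - sqrt(3)*sqrt(1 - 3*a^2)/3)


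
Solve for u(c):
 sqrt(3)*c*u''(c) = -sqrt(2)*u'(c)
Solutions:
 u(c) = C1 + C2*c^(1 - sqrt(6)/3)


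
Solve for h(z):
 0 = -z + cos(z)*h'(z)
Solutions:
 h(z) = C1 + Integral(z/cos(z), z)


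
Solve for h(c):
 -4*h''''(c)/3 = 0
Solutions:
 h(c) = C1 + C2*c + C3*c^2 + C4*c^3


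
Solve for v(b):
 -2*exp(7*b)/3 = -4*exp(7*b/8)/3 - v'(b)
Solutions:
 v(b) = C1 - 32*exp(7*b/8)/21 + 2*exp(7*b)/21


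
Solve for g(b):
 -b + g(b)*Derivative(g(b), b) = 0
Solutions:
 g(b) = -sqrt(C1 + b^2)
 g(b) = sqrt(C1 + b^2)


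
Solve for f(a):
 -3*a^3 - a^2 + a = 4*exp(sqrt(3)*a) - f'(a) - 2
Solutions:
 f(a) = C1 + 3*a^4/4 + a^3/3 - a^2/2 - 2*a + 4*sqrt(3)*exp(sqrt(3)*a)/3


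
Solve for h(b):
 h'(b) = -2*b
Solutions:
 h(b) = C1 - b^2


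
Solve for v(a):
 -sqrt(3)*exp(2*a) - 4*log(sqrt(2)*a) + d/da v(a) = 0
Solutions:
 v(a) = C1 + 4*a*log(a) + 2*a*(-2 + log(2)) + sqrt(3)*exp(2*a)/2


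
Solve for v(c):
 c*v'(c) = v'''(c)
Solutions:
 v(c) = C1 + Integral(C2*airyai(c) + C3*airybi(c), c)


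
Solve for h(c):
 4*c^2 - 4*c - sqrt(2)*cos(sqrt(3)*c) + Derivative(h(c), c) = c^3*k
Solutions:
 h(c) = C1 + c^4*k/4 - 4*c^3/3 + 2*c^2 + sqrt(6)*sin(sqrt(3)*c)/3


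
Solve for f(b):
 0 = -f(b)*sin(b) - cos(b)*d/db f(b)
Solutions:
 f(b) = C1*cos(b)


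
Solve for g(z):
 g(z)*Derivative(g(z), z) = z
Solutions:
 g(z) = -sqrt(C1 + z^2)
 g(z) = sqrt(C1 + z^2)


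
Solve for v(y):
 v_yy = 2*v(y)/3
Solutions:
 v(y) = C1*exp(-sqrt(6)*y/3) + C2*exp(sqrt(6)*y/3)


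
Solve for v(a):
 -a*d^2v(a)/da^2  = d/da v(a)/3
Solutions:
 v(a) = C1 + C2*a^(2/3)


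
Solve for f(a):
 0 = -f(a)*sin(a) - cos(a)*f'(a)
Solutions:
 f(a) = C1*cos(a)


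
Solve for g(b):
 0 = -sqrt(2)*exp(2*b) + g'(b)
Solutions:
 g(b) = C1 + sqrt(2)*exp(2*b)/2


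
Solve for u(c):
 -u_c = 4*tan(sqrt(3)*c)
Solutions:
 u(c) = C1 + 4*sqrt(3)*log(cos(sqrt(3)*c))/3


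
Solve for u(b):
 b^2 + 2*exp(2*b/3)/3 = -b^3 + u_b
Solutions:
 u(b) = C1 + b^4/4 + b^3/3 + exp(2*b/3)


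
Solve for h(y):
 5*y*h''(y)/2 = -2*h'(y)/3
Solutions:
 h(y) = C1 + C2*y^(11/15)


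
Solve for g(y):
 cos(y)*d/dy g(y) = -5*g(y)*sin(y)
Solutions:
 g(y) = C1*cos(y)^5


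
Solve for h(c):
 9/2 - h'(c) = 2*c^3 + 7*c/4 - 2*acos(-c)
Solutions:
 h(c) = C1 - c^4/2 - 7*c^2/8 + 2*c*acos(-c) + 9*c/2 + 2*sqrt(1 - c^2)


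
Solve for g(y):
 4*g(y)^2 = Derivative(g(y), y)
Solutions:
 g(y) = -1/(C1 + 4*y)


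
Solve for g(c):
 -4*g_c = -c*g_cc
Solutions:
 g(c) = C1 + C2*c^5


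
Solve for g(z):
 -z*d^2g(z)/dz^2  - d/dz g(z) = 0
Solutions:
 g(z) = C1 + C2*log(z)


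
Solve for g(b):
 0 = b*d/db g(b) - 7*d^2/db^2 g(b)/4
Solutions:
 g(b) = C1 + C2*erfi(sqrt(14)*b/7)


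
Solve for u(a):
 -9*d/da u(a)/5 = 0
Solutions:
 u(a) = C1


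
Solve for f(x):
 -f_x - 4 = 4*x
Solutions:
 f(x) = C1 - 2*x^2 - 4*x


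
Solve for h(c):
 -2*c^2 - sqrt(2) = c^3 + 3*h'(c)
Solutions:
 h(c) = C1 - c^4/12 - 2*c^3/9 - sqrt(2)*c/3


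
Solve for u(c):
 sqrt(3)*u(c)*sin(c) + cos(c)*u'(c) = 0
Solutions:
 u(c) = C1*cos(c)^(sqrt(3))


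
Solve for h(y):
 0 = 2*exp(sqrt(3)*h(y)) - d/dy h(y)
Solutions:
 h(y) = sqrt(3)*(2*log(-1/(C1 + 2*y)) - log(3))/6


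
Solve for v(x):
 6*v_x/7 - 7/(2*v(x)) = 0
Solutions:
 v(x) = -sqrt(C1 + 294*x)/6
 v(x) = sqrt(C1 + 294*x)/6


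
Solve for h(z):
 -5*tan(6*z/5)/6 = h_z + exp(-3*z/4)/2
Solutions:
 h(z) = C1 - 25*log(tan(6*z/5)^2 + 1)/72 + 2*exp(-3*z/4)/3


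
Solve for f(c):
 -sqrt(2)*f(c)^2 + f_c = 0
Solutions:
 f(c) = -1/(C1 + sqrt(2)*c)


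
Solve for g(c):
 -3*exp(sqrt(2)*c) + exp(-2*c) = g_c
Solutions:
 g(c) = C1 - 3*sqrt(2)*exp(sqrt(2)*c)/2 - exp(-2*c)/2


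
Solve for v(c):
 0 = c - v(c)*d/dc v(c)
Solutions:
 v(c) = -sqrt(C1 + c^2)
 v(c) = sqrt(C1 + c^2)


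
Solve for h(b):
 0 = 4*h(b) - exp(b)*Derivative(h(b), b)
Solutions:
 h(b) = C1*exp(-4*exp(-b))


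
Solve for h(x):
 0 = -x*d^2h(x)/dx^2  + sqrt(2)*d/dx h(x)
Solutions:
 h(x) = C1 + C2*x^(1 + sqrt(2))


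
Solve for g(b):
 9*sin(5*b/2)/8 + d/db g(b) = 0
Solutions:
 g(b) = C1 + 9*cos(5*b/2)/20


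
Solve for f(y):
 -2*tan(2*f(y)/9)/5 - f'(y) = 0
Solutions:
 f(y) = -9*asin(C1*exp(-4*y/45))/2 + 9*pi/2
 f(y) = 9*asin(C1*exp(-4*y/45))/2


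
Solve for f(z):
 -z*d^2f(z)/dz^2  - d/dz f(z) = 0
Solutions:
 f(z) = C1 + C2*log(z)


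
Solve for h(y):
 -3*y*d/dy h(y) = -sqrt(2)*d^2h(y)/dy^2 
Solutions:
 h(y) = C1 + C2*erfi(2^(1/4)*sqrt(3)*y/2)


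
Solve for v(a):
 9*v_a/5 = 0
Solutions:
 v(a) = C1


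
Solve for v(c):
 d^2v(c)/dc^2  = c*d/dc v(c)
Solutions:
 v(c) = C1 + C2*erfi(sqrt(2)*c/2)


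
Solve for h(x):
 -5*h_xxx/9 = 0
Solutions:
 h(x) = C1 + C2*x + C3*x^2


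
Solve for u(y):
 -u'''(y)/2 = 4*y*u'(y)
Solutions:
 u(y) = C1 + Integral(C2*airyai(-2*y) + C3*airybi(-2*y), y)


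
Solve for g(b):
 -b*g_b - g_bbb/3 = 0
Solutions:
 g(b) = C1 + Integral(C2*airyai(-3^(1/3)*b) + C3*airybi(-3^(1/3)*b), b)


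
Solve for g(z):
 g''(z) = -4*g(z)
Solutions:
 g(z) = C1*sin(2*z) + C2*cos(2*z)


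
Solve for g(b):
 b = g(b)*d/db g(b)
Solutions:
 g(b) = -sqrt(C1 + b^2)
 g(b) = sqrt(C1 + b^2)


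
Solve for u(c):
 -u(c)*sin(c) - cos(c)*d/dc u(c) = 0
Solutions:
 u(c) = C1*cos(c)


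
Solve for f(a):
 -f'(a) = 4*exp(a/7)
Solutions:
 f(a) = C1 - 28*exp(a/7)


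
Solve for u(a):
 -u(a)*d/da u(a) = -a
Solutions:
 u(a) = -sqrt(C1 + a^2)
 u(a) = sqrt(C1 + a^2)


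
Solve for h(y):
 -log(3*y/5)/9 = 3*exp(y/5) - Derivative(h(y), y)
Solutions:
 h(y) = C1 + y*log(y)/9 + y*(-log(5) - 1 + log(3))/9 + 15*exp(y/5)


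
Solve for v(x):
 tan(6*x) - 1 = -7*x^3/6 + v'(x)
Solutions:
 v(x) = C1 + 7*x^4/24 - x - log(cos(6*x))/6


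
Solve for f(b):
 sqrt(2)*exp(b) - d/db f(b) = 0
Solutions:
 f(b) = C1 + sqrt(2)*exp(b)


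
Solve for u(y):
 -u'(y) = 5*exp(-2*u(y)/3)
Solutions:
 u(y) = 3*log(-sqrt(C1 - 5*y)) - 3*log(3) + 3*log(6)/2
 u(y) = 3*log(C1 - 5*y)/2 - 3*log(3) + 3*log(6)/2


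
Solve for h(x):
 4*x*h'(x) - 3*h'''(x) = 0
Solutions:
 h(x) = C1 + Integral(C2*airyai(6^(2/3)*x/3) + C3*airybi(6^(2/3)*x/3), x)


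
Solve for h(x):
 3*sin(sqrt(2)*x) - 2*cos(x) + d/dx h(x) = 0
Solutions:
 h(x) = C1 + 2*sin(x) + 3*sqrt(2)*cos(sqrt(2)*x)/2


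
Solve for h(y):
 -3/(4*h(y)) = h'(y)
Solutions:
 h(y) = -sqrt(C1 - 6*y)/2
 h(y) = sqrt(C1 - 6*y)/2


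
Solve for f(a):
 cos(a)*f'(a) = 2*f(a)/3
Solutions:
 f(a) = C1*(sin(a) + 1)^(1/3)/(sin(a) - 1)^(1/3)


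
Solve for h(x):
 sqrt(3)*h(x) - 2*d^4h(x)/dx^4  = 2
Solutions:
 h(x) = C1*exp(-2^(3/4)*3^(1/8)*x/2) + C2*exp(2^(3/4)*3^(1/8)*x/2) + C3*sin(2^(3/4)*3^(1/8)*x/2) + C4*cos(2^(3/4)*3^(1/8)*x/2) + 2*sqrt(3)/3


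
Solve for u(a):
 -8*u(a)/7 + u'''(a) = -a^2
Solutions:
 u(a) = C3*exp(2*7^(2/3)*a/7) + 7*a^2/8 + (C1*sin(sqrt(3)*7^(2/3)*a/7) + C2*cos(sqrt(3)*7^(2/3)*a/7))*exp(-7^(2/3)*a/7)


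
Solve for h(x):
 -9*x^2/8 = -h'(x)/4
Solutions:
 h(x) = C1 + 3*x^3/2


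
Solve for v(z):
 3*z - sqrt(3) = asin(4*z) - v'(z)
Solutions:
 v(z) = C1 - 3*z^2/2 + z*asin(4*z) + sqrt(3)*z + sqrt(1 - 16*z^2)/4


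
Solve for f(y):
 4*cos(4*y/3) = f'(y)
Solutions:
 f(y) = C1 + 3*sin(4*y/3)


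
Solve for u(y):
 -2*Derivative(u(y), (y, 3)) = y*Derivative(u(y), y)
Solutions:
 u(y) = C1 + Integral(C2*airyai(-2^(2/3)*y/2) + C3*airybi(-2^(2/3)*y/2), y)


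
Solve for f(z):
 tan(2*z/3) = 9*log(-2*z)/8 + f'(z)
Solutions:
 f(z) = C1 - 9*z*log(-z)/8 - 9*z*log(2)/8 + 9*z/8 - 3*log(cos(2*z/3))/2


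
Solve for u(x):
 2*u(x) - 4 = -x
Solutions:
 u(x) = 2 - x/2


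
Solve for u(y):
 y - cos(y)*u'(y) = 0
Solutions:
 u(y) = C1 + Integral(y/cos(y), y)


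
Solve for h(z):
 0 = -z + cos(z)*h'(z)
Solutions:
 h(z) = C1 + Integral(z/cos(z), z)


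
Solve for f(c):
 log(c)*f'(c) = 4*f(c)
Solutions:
 f(c) = C1*exp(4*li(c))


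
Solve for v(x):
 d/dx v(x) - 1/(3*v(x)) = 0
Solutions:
 v(x) = -sqrt(C1 + 6*x)/3
 v(x) = sqrt(C1 + 6*x)/3


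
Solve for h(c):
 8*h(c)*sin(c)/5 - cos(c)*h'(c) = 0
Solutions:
 h(c) = C1/cos(c)^(8/5)


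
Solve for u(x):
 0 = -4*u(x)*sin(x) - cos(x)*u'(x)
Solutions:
 u(x) = C1*cos(x)^4


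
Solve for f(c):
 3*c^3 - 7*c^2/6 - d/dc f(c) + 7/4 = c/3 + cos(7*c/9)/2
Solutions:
 f(c) = C1 + 3*c^4/4 - 7*c^3/18 - c^2/6 + 7*c/4 - 9*sin(7*c/9)/14


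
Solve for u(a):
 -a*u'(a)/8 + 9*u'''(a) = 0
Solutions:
 u(a) = C1 + Integral(C2*airyai(3^(1/3)*a/6) + C3*airybi(3^(1/3)*a/6), a)


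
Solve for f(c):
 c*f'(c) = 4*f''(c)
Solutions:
 f(c) = C1 + C2*erfi(sqrt(2)*c/4)


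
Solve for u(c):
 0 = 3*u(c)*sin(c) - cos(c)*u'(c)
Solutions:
 u(c) = C1/cos(c)^3


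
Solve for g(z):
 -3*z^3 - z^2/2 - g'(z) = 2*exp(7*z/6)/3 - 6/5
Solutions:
 g(z) = C1 - 3*z^4/4 - z^3/6 + 6*z/5 - 4*exp(7*z/6)/7


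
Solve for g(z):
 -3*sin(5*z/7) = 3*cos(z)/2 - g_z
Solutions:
 g(z) = C1 + 3*sin(z)/2 - 21*cos(5*z/7)/5


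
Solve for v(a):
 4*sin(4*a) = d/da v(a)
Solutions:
 v(a) = C1 - cos(4*a)


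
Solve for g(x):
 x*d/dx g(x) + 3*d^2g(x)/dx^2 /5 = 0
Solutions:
 g(x) = C1 + C2*erf(sqrt(30)*x/6)


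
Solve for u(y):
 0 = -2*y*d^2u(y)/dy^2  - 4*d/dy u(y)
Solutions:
 u(y) = C1 + C2/y


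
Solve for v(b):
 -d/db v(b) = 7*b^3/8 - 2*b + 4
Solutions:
 v(b) = C1 - 7*b^4/32 + b^2 - 4*b


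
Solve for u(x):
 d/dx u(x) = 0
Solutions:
 u(x) = C1


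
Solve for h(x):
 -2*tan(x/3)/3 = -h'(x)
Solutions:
 h(x) = C1 - 2*log(cos(x/3))


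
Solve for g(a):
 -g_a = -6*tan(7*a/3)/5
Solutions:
 g(a) = C1 - 18*log(cos(7*a/3))/35


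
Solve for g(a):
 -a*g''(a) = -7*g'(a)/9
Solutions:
 g(a) = C1 + C2*a^(16/9)


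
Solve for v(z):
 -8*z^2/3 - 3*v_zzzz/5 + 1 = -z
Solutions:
 v(z) = C1 + C2*z + C3*z^2 + C4*z^3 - z^6/81 + z^5/72 + 5*z^4/72


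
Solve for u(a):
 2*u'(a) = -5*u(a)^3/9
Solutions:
 u(a) = -3*sqrt(-1/(C1 - 5*a))
 u(a) = 3*sqrt(-1/(C1 - 5*a))


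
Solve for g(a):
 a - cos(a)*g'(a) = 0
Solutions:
 g(a) = C1 + Integral(a/cos(a), a)


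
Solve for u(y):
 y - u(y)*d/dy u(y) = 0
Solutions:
 u(y) = -sqrt(C1 + y^2)
 u(y) = sqrt(C1 + y^2)


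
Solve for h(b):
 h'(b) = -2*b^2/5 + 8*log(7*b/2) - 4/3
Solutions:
 h(b) = C1 - 2*b^3/15 + 8*b*log(b) - 28*b/3 - 8*b*log(2) + 8*b*log(7)


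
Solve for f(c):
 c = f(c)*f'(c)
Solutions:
 f(c) = -sqrt(C1 + c^2)
 f(c) = sqrt(C1 + c^2)


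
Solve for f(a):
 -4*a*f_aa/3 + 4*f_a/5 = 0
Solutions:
 f(a) = C1 + C2*a^(8/5)


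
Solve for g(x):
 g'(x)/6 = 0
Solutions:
 g(x) = C1


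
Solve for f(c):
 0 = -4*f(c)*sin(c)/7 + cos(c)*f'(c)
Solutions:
 f(c) = C1/cos(c)^(4/7)


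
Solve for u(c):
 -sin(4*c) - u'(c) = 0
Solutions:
 u(c) = C1 + cos(4*c)/4


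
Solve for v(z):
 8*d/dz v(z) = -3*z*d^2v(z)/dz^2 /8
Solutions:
 v(z) = C1 + C2/z^(61/3)


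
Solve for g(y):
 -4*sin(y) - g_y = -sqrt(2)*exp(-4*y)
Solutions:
 g(y) = C1 + 4*cos(y) - sqrt(2)*exp(-4*y)/4


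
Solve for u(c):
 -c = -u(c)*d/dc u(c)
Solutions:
 u(c) = -sqrt(C1 + c^2)
 u(c) = sqrt(C1 + c^2)


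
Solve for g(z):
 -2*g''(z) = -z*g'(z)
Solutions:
 g(z) = C1 + C2*erfi(z/2)


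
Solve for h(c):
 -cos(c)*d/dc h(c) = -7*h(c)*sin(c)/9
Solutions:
 h(c) = C1/cos(c)^(7/9)


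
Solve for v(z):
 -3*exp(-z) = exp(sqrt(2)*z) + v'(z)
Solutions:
 v(z) = C1 - sqrt(2)*exp(sqrt(2)*z)/2 + 3*exp(-z)


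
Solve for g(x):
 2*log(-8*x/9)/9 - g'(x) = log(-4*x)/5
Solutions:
 g(x) = C1 + x*log(-x)/45 + x*(-20*log(3) - 1 + 12*log(2))/45


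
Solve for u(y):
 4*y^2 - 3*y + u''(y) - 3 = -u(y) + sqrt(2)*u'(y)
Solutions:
 u(y) = -4*y^2 - 8*sqrt(2)*y + 3*y + (C1*sin(sqrt(2)*y/2) + C2*cos(sqrt(2)*y/2))*exp(sqrt(2)*y/2) - 5 + 3*sqrt(2)


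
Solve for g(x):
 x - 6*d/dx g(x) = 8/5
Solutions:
 g(x) = C1 + x^2/12 - 4*x/15


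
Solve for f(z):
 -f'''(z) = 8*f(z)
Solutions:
 f(z) = C3*exp(-2*z) + (C1*sin(sqrt(3)*z) + C2*cos(sqrt(3)*z))*exp(z)


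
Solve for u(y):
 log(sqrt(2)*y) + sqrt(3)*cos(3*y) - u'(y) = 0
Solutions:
 u(y) = C1 + y*log(y) - y + y*log(2)/2 + sqrt(3)*sin(3*y)/3


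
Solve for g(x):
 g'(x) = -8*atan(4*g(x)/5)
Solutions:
 Integral(1/atan(4*_y/5), (_y, g(x))) = C1 - 8*x


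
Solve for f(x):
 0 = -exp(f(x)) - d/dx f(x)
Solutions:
 f(x) = log(1/(C1 + x))


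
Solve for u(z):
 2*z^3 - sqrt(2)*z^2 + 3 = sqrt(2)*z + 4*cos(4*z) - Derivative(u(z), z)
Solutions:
 u(z) = C1 - z^4/2 + sqrt(2)*z^3/3 + sqrt(2)*z^2/2 - 3*z + sin(4*z)


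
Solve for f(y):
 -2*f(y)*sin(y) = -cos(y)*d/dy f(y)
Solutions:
 f(y) = C1/cos(y)^2


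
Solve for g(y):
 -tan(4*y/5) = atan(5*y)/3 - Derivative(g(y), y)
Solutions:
 g(y) = C1 + y*atan(5*y)/3 - log(25*y^2 + 1)/30 - 5*log(cos(4*y/5))/4


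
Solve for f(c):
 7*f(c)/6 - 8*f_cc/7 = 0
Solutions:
 f(c) = C1*exp(-7*sqrt(3)*c/12) + C2*exp(7*sqrt(3)*c/12)


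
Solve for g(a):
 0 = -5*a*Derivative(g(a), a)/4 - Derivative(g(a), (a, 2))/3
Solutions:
 g(a) = C1 + C2*erf(sqrt(30)*a/4)


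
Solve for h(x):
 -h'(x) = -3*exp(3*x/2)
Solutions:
 h(x) = C1 + 2*exp(3*x/2)


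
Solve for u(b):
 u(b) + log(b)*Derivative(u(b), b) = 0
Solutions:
 u(b) = C1*exp(-li(b))


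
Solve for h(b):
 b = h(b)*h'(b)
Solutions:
 h(b) = -sqrt(C1 + b^2)
 h(b) = sqrt(C1 + b^2)


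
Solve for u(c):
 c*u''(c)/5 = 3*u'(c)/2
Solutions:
 u(c) = C1 + C2*c^(17/2)


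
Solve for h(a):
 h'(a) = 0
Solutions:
 h(a) = C1


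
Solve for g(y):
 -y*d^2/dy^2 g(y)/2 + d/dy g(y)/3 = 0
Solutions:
 g(y) = C1 + C2*y^(5/3)


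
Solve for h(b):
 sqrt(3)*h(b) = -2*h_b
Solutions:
 h(b) = C1*exp(-sqrt(3)*b/2)


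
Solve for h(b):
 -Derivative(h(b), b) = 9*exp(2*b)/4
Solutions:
 h(b) = C1 - 9*exp(2*b)/8


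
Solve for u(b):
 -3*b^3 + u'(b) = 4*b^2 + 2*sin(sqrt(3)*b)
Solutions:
 u(b) = C1 + 3*b^4/4 + 4*b^3/3 - 2*sqrt(3)*cos(sqrt(3)*b)/3


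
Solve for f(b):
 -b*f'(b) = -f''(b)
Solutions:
 f(b) = C1 + C2*erfi(sqrt(2)*b/2)


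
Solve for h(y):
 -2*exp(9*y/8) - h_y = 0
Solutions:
 h(y) = C1 - 16*exp(9*y/8)/9


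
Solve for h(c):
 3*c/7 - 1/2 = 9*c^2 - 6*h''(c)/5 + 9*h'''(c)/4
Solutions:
 h(c) = C1 + C2*c + C3*exp(8*c/15) + 5*c^4/8 + 1555*c^3/336 + 70535*c^2/2688


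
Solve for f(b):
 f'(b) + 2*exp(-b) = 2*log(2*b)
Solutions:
 f(b) = C1 + 2*b*log(b) + 2*b*(-1 + log(2)) + 2*exp(-b)


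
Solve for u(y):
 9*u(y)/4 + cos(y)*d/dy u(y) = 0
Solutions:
 u(y) = C1*(sin(y) - 1)^(9/8)/(sin(y) + 1)^(9/8)


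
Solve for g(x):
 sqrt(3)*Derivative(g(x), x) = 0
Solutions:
 g(x) = C1


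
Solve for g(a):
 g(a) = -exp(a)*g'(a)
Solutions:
 g(a) = C1*exp(exp(-a))


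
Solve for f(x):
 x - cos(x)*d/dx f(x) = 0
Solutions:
 f(x) = C1 + Integral(x/cos(x), x)


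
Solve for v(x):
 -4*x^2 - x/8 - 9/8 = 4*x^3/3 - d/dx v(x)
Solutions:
 v(x) = C1 + x^4/3 + 4*x^3/3 + x^2/16 + 9*x/8


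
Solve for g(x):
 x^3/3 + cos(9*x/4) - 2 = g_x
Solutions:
 g(x) = C1 + x^4/12 - 2*x + 4*sin(9*x/4)/9


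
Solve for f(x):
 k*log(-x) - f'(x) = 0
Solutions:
 f(x) = C1 + k*x*log(-x) - k*x


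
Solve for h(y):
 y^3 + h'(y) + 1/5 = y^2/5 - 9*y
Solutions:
 h(y) = C1 - y^4/4 + y^3/15 - 9*y^2/2 - y/5


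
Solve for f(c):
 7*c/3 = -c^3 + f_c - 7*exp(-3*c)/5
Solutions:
 f(c) = C1 + c^4/4 + 7*c^2/6 - 7*exp(-3*c)/15


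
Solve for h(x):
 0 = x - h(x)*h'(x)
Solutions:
 h(x) = -sqrt(C1 + x^2)
 h(x) = sqrt(C1 + x^2)


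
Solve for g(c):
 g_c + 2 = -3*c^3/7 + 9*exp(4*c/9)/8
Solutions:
 g(c) = C1 - 3*c^4/28 - 2*c + 81*exp(4*c/9)/32


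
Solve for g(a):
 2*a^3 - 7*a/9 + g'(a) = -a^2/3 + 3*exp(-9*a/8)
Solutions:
 g(a) = C1 - a^4/2 - a^3/9 + 7*a^2/18 - 8*exp(-9*a/8)/3


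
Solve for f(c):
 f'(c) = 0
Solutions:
 f(c) = C1


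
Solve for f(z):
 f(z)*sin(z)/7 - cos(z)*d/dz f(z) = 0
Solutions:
 f(z) = C1/cos(z)^(1/7)


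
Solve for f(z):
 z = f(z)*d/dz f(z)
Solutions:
 f(z) = -sqrt(C1 + z^2)
 f(z) = sqrt(C1 + z^2)


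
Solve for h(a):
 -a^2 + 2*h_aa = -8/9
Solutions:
 h(a) = C1 + C2*a + a^4/24 - 2*a^2/9


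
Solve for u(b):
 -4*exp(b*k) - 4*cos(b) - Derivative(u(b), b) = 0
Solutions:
 u(b) = C1 - 4*sin(b) - 4*exp(b*k)/k


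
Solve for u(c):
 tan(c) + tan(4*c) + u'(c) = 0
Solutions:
 u(c) = C1 + log(cos(c)) + log(cos(4*c))/4


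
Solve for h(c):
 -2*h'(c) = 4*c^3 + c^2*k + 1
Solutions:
 h(c) = C1 - c^4/2 - c^3*k/6 - c/2


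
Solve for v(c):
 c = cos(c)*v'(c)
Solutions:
 v(c) = C1 + Integral(c/cos(c), c)


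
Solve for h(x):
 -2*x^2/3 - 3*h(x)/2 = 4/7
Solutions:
 h(x) = -4*x^2/9 - 8/21


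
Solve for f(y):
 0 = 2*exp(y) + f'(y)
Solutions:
 f(y) = C1 - 2*exp(y)


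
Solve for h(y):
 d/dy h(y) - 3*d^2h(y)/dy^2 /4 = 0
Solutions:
 h(y) = C1 + C2*exp(4*y/3)


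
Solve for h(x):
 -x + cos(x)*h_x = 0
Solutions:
 h(x) = C1 + Integral(x/cos(x), x)


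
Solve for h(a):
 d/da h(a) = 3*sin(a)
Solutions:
 h(a) = C1 - 3*cos(a)


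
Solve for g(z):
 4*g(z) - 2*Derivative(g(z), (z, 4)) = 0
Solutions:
 g(z) = C1*exp(-2^(1/4)*z) + C2*exp(2^(1/4)*z) + C3*sin(2^(1/4)*z) + C4*cos(2^(1/4)*z)


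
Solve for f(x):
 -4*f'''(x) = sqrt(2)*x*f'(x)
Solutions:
 f(x) = C1 + Integral(C2*airyai(-sqrt(2)*x/2) + C3*airybi(-sqrt(2)*x/2), x)


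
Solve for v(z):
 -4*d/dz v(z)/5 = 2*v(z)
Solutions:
 v(z) = C1*exp(-5*z/2)


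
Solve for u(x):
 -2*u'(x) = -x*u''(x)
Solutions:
 u(x) = C1 + C2*x^3


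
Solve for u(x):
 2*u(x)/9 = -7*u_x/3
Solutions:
 u(x) = C1*exp(-2*x/21)


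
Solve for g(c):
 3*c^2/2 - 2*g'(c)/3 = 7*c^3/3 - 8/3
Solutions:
 g(c) = C1 - 7*c^4/8 + 3*c^3/4 + 4*c


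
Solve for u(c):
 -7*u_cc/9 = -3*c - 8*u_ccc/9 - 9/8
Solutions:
 u(c) = C1 + C2*c + C3*exp(7*c/8) + 9*c^3/14 + 2295*c^2/784


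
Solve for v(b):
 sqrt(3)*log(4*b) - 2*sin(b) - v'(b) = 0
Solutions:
 v(b) = C1 + sqrt(3)*b*(log(b) - 1) + 2*sqrt(3)*b*log(2) + 2*cos(b)


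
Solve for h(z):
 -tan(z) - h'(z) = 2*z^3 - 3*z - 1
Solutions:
 h(z) = C1 - z^4/2 + 3*z^2/2 + z + log(cos(z))


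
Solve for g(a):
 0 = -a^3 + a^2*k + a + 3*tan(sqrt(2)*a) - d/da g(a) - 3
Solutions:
 g(a) = C1 - a^4/4 + a^3*k/3 + a^2/2 - 3*a - 3*sqrt(2)*log(cos(sqrt(2)*a))/2


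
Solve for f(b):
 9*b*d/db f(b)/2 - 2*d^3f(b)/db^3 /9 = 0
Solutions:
 f(b) = C1 + Integral(C2*airyai(3*6^(1/3)*b/2) + C3*airybi(3*6^(1/3)*b/2), b)


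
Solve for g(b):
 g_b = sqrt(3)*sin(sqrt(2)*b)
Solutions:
 g(b) = C1 - sqrt(6)*cos(sqrt(2)*b)/2


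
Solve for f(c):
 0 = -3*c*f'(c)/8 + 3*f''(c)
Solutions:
 f(c) = C1 + C2*erfi(c/4)


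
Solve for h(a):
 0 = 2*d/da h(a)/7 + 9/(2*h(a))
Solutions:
 h(a) = -sqrt(C1 - 126*a)/2
 h(a) = sqrt(C1 - 126*a)/2


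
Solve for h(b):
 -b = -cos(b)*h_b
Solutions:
 h(b) = C1 + Integral(b/cos(b), b)


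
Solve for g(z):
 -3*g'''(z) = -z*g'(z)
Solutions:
 g(z) = C1 + Integral(C2*airyai(3^(2/3)*z/3) + C3*airybi(3^(2/3)*z/3), z)


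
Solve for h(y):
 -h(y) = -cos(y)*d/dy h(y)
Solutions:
 h(y) = C1*sqrt(sin(y) + 1)/sqrt(sin(y) - 1)


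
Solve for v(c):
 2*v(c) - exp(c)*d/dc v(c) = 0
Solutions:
 v(c) = C1*exp(-2*exp(-c))


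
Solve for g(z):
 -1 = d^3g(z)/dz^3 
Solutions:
 g(z) = C1 + C2*z + C3*z^2 - z^3/6


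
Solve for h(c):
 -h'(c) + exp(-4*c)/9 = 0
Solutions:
 h(c) = C1 - exp(-4*c)/36


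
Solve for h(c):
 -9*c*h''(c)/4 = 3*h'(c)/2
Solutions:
 h(c) = C1 + C2*c^(1/3)


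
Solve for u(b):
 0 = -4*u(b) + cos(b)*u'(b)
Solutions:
 u(b) = C1*(sin(b)^2 + 2*sin(b) + 1)/(sin(b)^2 - 2*sin(b) + 1)


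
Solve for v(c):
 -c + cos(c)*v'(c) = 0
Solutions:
 v(c) = C1 + Integral(c/cos(c), c)


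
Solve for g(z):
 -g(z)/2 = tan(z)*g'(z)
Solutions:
 g(z) = C1/sqrt(sin(z))


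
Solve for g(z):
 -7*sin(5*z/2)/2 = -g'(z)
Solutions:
 g(z) = C1 - 7*cos(5*z/2)/5


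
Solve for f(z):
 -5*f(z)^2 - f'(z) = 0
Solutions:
 f(z) = 1/(C1 + 5*z)


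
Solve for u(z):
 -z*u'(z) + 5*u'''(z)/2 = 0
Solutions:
 u(z) = C1 + Integral(C2*airyai(2^(1/3)*5^(2/3)*z/5) + C3*airybi(2^(1/3)*5^(2/3)*z/5), z)


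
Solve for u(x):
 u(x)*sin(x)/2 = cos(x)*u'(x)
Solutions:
 u(x) = C1/sqrt(cos(x))


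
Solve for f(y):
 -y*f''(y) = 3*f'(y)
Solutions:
 f(y) = C1 + C2/y^2


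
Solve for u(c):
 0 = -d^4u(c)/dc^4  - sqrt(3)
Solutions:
 u(c) = C1 + C2*c + C3*c^2 + C4*c^3 - sqrt(3)*c^4/24


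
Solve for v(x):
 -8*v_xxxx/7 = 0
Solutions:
 v(x) = C1 + C2*x + C3*x^2 + C4*x^3


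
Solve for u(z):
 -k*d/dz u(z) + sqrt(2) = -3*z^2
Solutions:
 u(z) = C1 + z^3/k + sqrt(2)*z/k


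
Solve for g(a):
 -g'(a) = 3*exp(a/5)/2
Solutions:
 g(a) = C1 - 15*exp(a/5)/2


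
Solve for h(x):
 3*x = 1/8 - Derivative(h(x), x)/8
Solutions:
 h(x) = C1 - 12*x^2 + x


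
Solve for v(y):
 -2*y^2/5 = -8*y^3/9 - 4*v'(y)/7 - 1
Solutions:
 v(y) = C1 - 7*y^4/18 + 7*y^3/30 - 7*y/4


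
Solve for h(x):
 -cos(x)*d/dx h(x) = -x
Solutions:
 h(x) = C1 + Integral(x/cos(x), x)


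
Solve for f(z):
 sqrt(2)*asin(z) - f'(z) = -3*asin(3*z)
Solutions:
 f(z) = C1 + 3*z*asin(3*z) + sqrt(1 - 9*z^2) + sqrt(2)*(z*asin(z) + sqrt(1 - z^2))


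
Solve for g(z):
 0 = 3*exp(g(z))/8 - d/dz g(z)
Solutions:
 g(z) = log(-1/(C1 + 3*z)) + 3*log(2)


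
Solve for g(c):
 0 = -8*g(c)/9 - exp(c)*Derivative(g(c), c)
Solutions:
 g(c) = C1*exp(8*exp(-c)/9)


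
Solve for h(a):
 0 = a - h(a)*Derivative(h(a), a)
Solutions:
 h(a) = -sqrt(C1 + a^2)
 h(a) = sqrt(C1 + a^2)


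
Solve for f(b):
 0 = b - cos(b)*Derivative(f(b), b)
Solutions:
 f(b) = C1 + Integral(b/cos(b), b)


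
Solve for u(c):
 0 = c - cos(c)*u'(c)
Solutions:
 u(c) = C1 + Integral(c/cos(c), c)


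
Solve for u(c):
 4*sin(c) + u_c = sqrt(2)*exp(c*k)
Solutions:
 u(c) = C1 + 4*cos(c) + sqrt(2)*exp(c*k)/k


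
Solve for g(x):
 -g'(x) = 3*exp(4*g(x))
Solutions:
 g(x) = log(-I*(1/(C1 + 12*x))^(1/4))
 g(x) = log(I*(1/(C1 + 12*x))^(1/4))
 g(x) = log(-(1/(C1 + 12*x))^(1/4))
 g(x) = log(1/(C1 + 12*x))/4


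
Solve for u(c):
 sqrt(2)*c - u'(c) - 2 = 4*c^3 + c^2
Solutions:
 u(c) = C1 - c^4 - c^3/3 + sqrt(2)*c^2/2 - 2*c


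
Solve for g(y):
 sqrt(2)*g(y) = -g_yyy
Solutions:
 g(y) = C3*exp(-2^(1/6)*y) + (C1*sin(2^(1/6)*sqrt(3)*y/2) + C2*cos(2^(1/6)*sqrt(3)*y/2))*exp(2^(1/6)*y/2)


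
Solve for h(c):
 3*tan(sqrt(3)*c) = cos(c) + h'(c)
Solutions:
 h(c) = C1 - sqrt(3)*log(cos(sqrt(3)*c)) - sin(c)


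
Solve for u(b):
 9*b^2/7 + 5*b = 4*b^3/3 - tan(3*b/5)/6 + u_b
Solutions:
 u(b) = C1 - b^4/3 + 3*b^3/7 + 5*b^2/2 - 5*log(cos(3*b/5))/18


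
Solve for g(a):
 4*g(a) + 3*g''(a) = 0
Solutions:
 g(a) = C1*sin(2*sqrt(3)*a/3) + C2*cos(2*sqrt(3)*a/3)


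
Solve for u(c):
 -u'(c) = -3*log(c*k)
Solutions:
 u(c) = C1 + 3*c*log(c*k) - 3*c


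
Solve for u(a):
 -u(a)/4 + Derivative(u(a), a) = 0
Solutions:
 u(a) = C1*exp(a/4)


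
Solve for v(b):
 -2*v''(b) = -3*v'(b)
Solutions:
 v(b) = C1 + C2*exp(3*b/2)


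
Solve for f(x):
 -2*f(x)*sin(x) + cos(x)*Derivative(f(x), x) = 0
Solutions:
 f(x) = C1/cos(x)^2


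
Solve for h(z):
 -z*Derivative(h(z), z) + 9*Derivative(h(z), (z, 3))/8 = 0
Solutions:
 h(z) = C1 + Integral(C2*airyai(2*3^(1/3)*z/3) + C3*airybi(2*3^(1/3)*z/3), z)


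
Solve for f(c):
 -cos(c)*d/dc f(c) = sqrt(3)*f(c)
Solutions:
 f(c) = C1*(sin(c) - 1)^(sqrt(3)/2)/(sin(c) + 1)^(sqrt(3)/2)


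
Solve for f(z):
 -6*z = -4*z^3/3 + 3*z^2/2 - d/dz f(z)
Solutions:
 f(z) = C1 - z^4/3 + z^3/2 + 3*z^2


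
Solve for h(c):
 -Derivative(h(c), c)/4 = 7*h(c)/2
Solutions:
 h(c) = C1*exp(-14*c)


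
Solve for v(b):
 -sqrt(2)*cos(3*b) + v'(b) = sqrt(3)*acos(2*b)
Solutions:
 v(b) = C1 + sqrt(3)*(b*acos(2*b) - sqrt(1 - 4*b^2)/2) + sqrt(2)*sin(3*b)/3


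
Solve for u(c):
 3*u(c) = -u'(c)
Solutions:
 u(c) = C1*exp(-3*c)


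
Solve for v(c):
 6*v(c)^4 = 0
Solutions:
 v(c) = 0


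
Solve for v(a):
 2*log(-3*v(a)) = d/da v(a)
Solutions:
 -Integral(1/(log(-_y) + log(3)), (_y, v(a)))/2 = C1 - a


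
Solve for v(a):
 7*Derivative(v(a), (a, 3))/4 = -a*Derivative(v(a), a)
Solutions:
 v(a) = C1 + Integral(C2*airyai(-14^(2/3)*a/7) + C3*airybi(-14^(2/3)*a/7), a)


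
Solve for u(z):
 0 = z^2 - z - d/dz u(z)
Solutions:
 u(z) = C1 + z^3/3 - z^2/2


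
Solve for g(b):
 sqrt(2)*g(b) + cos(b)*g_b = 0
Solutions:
 g(b) = C1*(sin(b) - 1)^(sqrt(2)/2)/(sin(b) + 1)^(sqrt(2)/2)


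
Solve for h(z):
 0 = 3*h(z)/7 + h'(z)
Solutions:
 h(z) = C1*exp(-3*z/7)


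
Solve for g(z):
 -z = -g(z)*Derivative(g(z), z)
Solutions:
 g(z) = -sqrt(C1 + z^2)
 g(z) = sqrt(C1 + z^2)


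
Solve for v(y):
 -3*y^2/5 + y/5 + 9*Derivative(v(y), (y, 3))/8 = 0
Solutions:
 v(y) = C1 + C2*y + C3*y^2 + 2*y^5/225 - y^4/135


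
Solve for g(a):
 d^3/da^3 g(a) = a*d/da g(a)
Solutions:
 g(a) = C1 + Integral(C2*airyai(a) + C3*airybi(a), a)


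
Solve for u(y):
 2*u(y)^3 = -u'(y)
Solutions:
 u(y) = -sqrt(2)*sqrt(-1/(C1 - 2*y))/2
 u(y) = sqrt(2)*sqrt(-1/(C1 - 2*y))/2


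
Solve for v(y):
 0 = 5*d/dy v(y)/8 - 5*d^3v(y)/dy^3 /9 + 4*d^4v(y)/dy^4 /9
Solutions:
 v(y) = C1 + C2*exp(y*(5*5^(2/3)/(9*sqrt(579) + 218)^(1/3) + 10 + 5^(1/3)*(9*sqrt(579) + 218)^(1/3))/24)*sin(sqrt(3)*5^(1/3)*y*(-(9*sqrt(579) + 218)^(1/3) + 5*5^(1/3)/(9*sqrt(579) + 218)^(1/3))/24) + C3*exp(y*(5*5^(2/3)/(9*sqrt(579) + 218)^(1/3) + 10 + 5^(1/3)*(9*sqrt(579) + 218)^(1/3))/24)*cos(sqrt(3)*5^(1/3)*y*(-(9*sqrt(579) + 218)^(1/3) + 5*5^(1/3)/(9*sqrt(579) + 218)^(1/3))/24) + C4*exp(y*(-5^(1/3)*(9*sqrt(579) + 218)^(1/3) - 5*5^(2/3)/(9*sqrt(579) + 218)^(1/3) + 5)/12)
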